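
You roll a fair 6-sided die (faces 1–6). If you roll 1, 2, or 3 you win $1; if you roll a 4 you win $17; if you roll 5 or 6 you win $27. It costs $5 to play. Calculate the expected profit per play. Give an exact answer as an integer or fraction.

22/3 dollars

E[payout] = (1/2)·1 + (1/6)·17 + (1/3)·27 = 37/3
Expected profit = 37/3 − 5 = 22/3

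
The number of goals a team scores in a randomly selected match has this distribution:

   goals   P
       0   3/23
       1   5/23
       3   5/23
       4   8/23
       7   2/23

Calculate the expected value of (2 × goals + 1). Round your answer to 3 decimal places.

E[2x+1] = (3/23)·1 + (5/23)·3 + (5/23)·7 + (8/23)·9 + (2/23)·15
     = 155/23 ≈ 6.739

6.739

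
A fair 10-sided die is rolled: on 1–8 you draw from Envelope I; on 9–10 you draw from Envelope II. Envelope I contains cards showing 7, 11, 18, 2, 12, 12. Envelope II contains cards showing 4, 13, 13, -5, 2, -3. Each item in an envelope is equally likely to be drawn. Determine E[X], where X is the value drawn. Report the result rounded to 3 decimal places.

9.067

E[X | Envelope I] = (7 + 11 + 18 + 2 + 12 + 12)/6 = 31/3
E[X | Envelope II] = (4 + 13 + 13 − 5 + 2 − 3)/6 = 4
E[X] = (4/5)·31/3 + (1/5)·4 = 136/15 ≈ 9.067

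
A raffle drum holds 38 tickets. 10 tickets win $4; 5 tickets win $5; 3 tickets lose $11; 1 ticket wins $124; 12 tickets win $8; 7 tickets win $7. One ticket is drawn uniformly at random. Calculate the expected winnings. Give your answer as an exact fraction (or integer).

301/38 dollars

E[payout] = (10/38)·4 + (5/38)·5 + (3/38)·(-11) + (1/38)·124 + (12/38)·8 + (7/38)·7 = 301/38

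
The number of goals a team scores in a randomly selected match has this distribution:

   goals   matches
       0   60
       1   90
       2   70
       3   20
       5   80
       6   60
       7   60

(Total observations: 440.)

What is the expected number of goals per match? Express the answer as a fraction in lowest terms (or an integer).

Total = 440, so P(goals=0) = 60/440, etc.
E[X] = (3/22)·0 + (9/44)·1 + (7/44)·2 + (1/22)·3 + (2/11)·5 + (3/22)·6 + (3/22)·7
     = 147/44

147/44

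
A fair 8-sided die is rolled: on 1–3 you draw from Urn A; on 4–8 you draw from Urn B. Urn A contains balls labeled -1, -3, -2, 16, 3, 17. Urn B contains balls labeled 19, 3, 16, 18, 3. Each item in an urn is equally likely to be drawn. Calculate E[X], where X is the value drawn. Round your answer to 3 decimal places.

9.250

E[X | Urn A] = (-1 − 3 − 2 + 16 + 3 + 17)/6 = 5
E[X | Urn B] = (19 + 3 + 16 + 18 + 3)/5 = 59/5
E[X] = (3/8)·5 + (5/8)·59/5 = 37/4 ≈ 9.250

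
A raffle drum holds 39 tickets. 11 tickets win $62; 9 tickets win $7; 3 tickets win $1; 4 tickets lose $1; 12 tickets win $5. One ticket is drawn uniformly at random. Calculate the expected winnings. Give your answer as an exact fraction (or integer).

E[payout] = (11/39)·62 + (9/39)·7 + (3/39)·1 + (4/39)·(-1) + (12/39)·5 = 268/13

268/13 dollars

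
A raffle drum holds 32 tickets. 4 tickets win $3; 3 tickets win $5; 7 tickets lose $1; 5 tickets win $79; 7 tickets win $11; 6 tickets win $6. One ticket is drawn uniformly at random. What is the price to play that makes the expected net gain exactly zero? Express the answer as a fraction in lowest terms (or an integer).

33/2 dollars

E[payout] = (4/32)·3 + (3/32)·5 + (7/32)·(-1) + (5/32)·79 + (7/32)·11 + (6/32)·6 = 33/2
Fair fee = E[payout] = 33/2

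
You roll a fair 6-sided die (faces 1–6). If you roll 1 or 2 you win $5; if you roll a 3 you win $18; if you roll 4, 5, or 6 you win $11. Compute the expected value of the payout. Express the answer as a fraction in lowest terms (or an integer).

E[payout] = (1/3)·5 + (1/2)·11 + (1/6)·18 = 61/6

61/6 dollars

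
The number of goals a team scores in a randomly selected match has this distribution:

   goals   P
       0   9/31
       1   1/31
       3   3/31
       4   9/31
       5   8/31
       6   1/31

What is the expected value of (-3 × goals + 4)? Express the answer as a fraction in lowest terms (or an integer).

E[-3x+4] = (9/31)·4 + (1/31)·1 + (3/31)·(-5) + (9/31)·(-8) + (8/31)·(-11) + (1/31)·(-14)
     = -152/31

-152/31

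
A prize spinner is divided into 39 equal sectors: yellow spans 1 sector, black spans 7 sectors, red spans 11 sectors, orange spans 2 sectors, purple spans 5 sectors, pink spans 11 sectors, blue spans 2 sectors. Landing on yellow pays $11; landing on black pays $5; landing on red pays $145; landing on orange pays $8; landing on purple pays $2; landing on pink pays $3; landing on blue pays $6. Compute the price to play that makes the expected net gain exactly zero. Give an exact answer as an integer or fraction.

E[payout] = (1/39)·11 + (7/39)·5 + (11/39)·145 + (2/39)·8 + (5/39)·2 + (11/39)·3 + (2/39)·6 = 1712/39
Fair fee = E[payout] = 1712/39

1712/39 dollars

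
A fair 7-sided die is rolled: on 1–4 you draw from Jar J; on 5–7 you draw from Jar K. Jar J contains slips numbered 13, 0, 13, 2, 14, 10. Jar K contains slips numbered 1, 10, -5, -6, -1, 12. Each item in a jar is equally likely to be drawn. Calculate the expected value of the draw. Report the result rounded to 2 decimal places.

5.74

E[X | Jar J] = (13 + 0 + 13 + 2 + 14 + 10)/6 = 26/3
E[X | Jar K] = (1 + 10 − 5 − 6 − 1 + 12)/6 = 11/6
E[X] = (4/7)·26/3 + (3/7)·11/6 = 241/42 ≈ 5.74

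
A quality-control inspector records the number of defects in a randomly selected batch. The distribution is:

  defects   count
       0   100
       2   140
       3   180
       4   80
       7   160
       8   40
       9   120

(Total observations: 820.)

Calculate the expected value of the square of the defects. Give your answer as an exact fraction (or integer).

1179/41

Total = 820, so P(defects=0) = 100/820, etc.
E[X²] = (5/41)·0 + (7/41)·4 + (9/41)·9 + (4/41)·16 + (8/41)·49 + (2/41)·64 + (6/41)·81
     = 1179/41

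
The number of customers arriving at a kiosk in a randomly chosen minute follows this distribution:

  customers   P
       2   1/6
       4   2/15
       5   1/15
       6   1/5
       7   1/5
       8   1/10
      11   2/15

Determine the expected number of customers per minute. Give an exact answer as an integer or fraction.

91/15

E[X] = (1/6)·2 + (2/15)·4 + (1/15)·5 + (1/5)·6 + (1/5)·7 + (1/10)·8 + (2/15)·11
     = 91/15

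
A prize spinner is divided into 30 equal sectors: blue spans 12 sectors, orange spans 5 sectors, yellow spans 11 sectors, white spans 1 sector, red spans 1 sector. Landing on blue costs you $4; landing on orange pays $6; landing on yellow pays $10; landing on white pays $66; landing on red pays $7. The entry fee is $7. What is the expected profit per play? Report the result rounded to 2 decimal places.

-$1.50

E[payout] = (12/30)·(-4) + (5/30)·6 + (11/30)·10 + (1/30)·66 + (1/30)·7 = 11/2
Expected profit = 11/2 − 7 = -3/2 ≈ -$1.50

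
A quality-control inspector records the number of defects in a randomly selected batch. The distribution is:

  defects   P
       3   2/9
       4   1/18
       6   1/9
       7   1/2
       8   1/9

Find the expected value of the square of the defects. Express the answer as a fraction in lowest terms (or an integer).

77/2

E[X²] = (2/9)·9 + (1/18)·16 + (1/9)·36 + (1/2)·49 + (1/9)·64
     = 77/2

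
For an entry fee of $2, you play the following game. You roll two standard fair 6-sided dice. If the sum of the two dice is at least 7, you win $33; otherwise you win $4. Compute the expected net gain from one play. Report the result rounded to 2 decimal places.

$18.92

E[payout] = (5/12)·4 + (7/12)·33 = 251/12
Expected profit = 251/12 − 2 = 227/12 ≈ $18.92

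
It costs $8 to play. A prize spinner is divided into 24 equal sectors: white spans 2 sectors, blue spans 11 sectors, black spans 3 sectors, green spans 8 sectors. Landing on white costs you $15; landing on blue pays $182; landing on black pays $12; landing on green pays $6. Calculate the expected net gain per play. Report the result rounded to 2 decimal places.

E[payout] = (2/24)·(-15) + (11/24)·182 + (3/24)·12 + (8/24)·6 = 257/3
Expected profit = 257/3 − 8 = 233/3 ≈ $77.67

$77.67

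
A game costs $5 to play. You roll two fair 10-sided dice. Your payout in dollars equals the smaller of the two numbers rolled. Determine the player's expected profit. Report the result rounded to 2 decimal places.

Distribution of the smaller of the two numbers rolled: 1 w.p. 19/100, 2 w.p. 17/100, 3 w.p. 3/20, 4 w.p. 13/100, 5 w.p. 11/100, 6 w.p. 9/100, …
E[payout] = (19/100)·1 + (17/100)·2 + (3/20)·3 + (13/100)·4 + (11/100)·5 + (9/100)·6 + (7/100)·7 + (1/20)·8 + (3/100)·9 + (1/100)·10 = 77/20
Expected profit = 77/20 − 5 = -23/20 ≈ -$1.15

-$1.15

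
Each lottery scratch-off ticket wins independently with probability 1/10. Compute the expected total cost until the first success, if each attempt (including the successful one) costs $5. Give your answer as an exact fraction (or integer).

E[#attempts] = 1/p = 10; E[cost] = 5·10 = 50.

$50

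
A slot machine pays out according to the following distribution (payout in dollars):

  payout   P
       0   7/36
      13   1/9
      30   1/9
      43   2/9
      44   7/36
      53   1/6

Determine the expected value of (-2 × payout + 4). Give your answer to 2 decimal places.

E[-2x+4] = (7/36)·4 + (1/9)·(-22) + (1/9)·(-56) + (2/9)·(-82) + (7/36)·(-84) + (1/6)·(-102)
     = -535/9 ≈ -59.44

-59.44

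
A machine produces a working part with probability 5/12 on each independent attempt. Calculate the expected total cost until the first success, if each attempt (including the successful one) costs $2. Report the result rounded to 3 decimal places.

$4.800

E[#attempts] = 1/p = 12/5; E[cost] = 2·12/5 = 24/5.
≈ 4.800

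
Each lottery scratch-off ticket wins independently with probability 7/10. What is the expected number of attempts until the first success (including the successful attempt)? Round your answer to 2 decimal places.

1.43

For a geometric distribution, E[trials] = 1/p = 1/(7/10) = 10/7.
≈ 1.43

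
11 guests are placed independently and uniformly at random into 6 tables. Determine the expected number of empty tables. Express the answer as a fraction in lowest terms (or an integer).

48828125/60466176

Let Xⱼ=1 if table j is empty. P(Xⱼ=1) = ((6-1)/6)^11 = 48828125/362797056.
By linearity, E[#empty] = 6·48828125/362797056 = 48828125/60466176.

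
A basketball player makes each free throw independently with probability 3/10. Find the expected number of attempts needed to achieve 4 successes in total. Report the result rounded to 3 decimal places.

By linearity (sum of 4 independent geometric waits), E[trials] = 4/p = 4/(3/10) = 40/3.
≈ 13.333

13.333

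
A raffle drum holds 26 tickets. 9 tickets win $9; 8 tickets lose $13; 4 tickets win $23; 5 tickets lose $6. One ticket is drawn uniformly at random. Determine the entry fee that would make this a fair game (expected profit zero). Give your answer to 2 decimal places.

$1.50

E[payout] = (9/26)·9 + (8/26)·(-13) + (4/26)·23 + (5/26)·(-6) = 3/2
Fair fee = E[payout] = 3/2 ≈ $1.50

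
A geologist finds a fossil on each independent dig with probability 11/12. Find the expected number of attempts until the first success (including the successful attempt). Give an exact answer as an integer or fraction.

12/11

For a geometric distribution, E[trials] = 1/p = 1/(11/12) = 12/11.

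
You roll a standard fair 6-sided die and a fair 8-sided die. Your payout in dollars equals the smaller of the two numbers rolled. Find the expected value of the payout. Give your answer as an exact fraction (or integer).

133/48 dollars

Distribution of the smaller of the two numbers rolled: 1 w.p. 13/48, 2 w.p. 11/48, 3 w.p. 3/16, 4 w.p. 7/48, 5 w.p. 5/48, 6 w.p. 1/16
E[payout] = (13/48)·1 + (11/48)·2 + (3/16)·3 + (7/48)·4 + (5/48)·5 + (1/16)·6 = 133/48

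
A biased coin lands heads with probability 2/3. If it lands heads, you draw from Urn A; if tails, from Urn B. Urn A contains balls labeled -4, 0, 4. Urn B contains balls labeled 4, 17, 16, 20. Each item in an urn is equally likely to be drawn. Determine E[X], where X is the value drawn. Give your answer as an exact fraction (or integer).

19/4

E[X | Urn A] = (-4 + 0 + 4)/3 = 0
E[X | Urn B] = (4 + 17 + 16 + 20)/4 = 57/4
E[X] = (2/3)·0 + (1/3)·57/4 = 19/4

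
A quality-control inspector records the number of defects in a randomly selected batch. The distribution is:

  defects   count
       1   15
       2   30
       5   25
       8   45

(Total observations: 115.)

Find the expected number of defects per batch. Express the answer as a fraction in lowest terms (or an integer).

Total = 115, so P(defects=1) = 15/115, etc.
E[X] = (3/23)·1 + (6/23)·2 + (5/23)·5 + (9/23)·8
     = 112/23

112/23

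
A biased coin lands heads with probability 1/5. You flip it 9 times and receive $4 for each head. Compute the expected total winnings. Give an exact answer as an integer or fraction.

E[#heads] = 9·1/5 = 9/5 (linearity over flips).
E[winnings] = 4·9/5 = 36/5.

36/5 dollars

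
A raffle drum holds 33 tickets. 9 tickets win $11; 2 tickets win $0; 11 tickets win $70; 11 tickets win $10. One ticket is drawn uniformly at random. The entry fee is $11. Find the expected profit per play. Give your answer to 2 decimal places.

E[payout] = (9/33)·11 + (2/33)·0 + (11/33)·70 + (11/33)·10 = 89/3
Expected profit = 89/3 − 11 = 56/3 ≈ $18.67

$18.67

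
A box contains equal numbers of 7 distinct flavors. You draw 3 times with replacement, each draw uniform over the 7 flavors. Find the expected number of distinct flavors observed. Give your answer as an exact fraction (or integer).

Let Xⱼ=1 if type j appears at least once. P(Xⱼ=1) = 1 − ((7−1)/7)^3 = 127/343.
E[#distinct] = 7·127/343 = 127/49.

127/49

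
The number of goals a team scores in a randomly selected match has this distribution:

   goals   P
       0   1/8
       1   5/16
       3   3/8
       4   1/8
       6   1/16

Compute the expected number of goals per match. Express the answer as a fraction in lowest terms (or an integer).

E[X] = (1/8)·0 + (5/16)·1 + (3/8)·3 + (1/8)·4 + (1/16)·6
     = 37/16

37/16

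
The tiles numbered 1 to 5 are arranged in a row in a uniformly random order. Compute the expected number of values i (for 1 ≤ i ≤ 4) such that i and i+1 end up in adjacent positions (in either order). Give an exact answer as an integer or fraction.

For each i ∈ {1,…,4}, let Xᵢ = 1 if i and i+1 are adjacent. P(Xᵢ=1) = 2·(5−1)!/5! = 2/5.
By linearity, E[ΣXᵢ] = (4)·(2/5) = 8/5.

8/5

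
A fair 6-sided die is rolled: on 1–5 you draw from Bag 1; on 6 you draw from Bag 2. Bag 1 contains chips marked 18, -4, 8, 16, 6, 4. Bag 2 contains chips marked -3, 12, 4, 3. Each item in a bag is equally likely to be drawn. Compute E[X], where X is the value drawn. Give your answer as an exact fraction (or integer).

E[X | Bag 1] = (18 − 4 + 8 + 16 + 6 + 4)/6 = 8
E[X | Bag 2] = (-3 + 12 + 4 + 3)/4 = 4
E[X] = (5/6)·8 + (1/6)·4 = 22/3

22/3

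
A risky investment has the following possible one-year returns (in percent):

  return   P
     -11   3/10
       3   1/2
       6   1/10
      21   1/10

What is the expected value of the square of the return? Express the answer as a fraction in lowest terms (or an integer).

177/2

E[X²] = (3/10)·121 + (1/2)·9 + (1/10)·36 + (1/10)·441
     = 177/2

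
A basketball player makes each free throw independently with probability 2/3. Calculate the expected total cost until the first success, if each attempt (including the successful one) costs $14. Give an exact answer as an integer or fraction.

E[#attempts] = 1/p = 3/2; E[cost] = 14·3/2 = 21.

$21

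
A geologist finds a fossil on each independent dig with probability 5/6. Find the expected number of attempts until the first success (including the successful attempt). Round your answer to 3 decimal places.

1.200

For a geometric distribution, E[trials] = 1/p = 1/(5/6) = 6/5.
≈ 1.200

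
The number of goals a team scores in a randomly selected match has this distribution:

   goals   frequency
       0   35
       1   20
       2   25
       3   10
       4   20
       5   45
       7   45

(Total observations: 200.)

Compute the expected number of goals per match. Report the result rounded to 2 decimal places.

3.60

Total = 200, so P(goals=0) = 35/200, etc.
E[X] = (7/40)·0 + (1/10)·1 + (1/8)·2 + (1/20)·3 + (1/10)·4 + (9/40)·5 + (9/40)·7
     = 18/5 ≈ 3.60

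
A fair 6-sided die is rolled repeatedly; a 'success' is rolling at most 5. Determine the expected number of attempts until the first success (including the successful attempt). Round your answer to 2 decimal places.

For a geometric distribution, E[trials] = 1/p = 1/(5/6) = 6/5.
≈ 1.20

1.20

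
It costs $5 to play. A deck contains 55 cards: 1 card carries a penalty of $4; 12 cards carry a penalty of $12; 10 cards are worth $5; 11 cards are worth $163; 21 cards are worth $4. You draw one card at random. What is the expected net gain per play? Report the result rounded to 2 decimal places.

E[payout] = (1/55)·(-4) + (12/55)·(-12) + (10/55)·5 + (11/55)·163 + (21/55)·4 = 1779/55
Expected profit = 1779/55 − 5 = 1504/55 ≈ $27.35

$27.35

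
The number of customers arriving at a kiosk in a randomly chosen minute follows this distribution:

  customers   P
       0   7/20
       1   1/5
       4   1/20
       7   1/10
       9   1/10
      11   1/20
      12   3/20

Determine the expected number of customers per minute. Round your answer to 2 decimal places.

4.35

E[X] = (7/20)·0 + (1/5)·1 + (1/20)·4 + (1/10)·7 + (1/10)·9 + (1/20)·11 + (3/20)·12
     = 87/20 ≈ 4.35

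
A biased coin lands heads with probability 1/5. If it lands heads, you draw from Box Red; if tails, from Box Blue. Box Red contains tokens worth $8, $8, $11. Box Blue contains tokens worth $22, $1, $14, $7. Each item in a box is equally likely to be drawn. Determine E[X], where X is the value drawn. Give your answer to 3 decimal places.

$10.600

E[X | Box Red] = (8 + 8 + 11)/3 = 9
E[X | Box Blue] = (22 + 1 + 14 + 7)/4 = 11
E[X] = (1/5)·9 + (4/5)·11 = 53/5 ≈ 10.600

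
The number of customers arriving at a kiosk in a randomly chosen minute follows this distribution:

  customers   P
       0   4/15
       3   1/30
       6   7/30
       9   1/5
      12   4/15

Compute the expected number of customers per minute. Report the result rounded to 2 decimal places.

6.50

E[X] = (4/15)·0 + (1/30)·3 + (7/30)·6 + (1/5)·9 + (4/15)·12
     = 13/2 ≈ 6.50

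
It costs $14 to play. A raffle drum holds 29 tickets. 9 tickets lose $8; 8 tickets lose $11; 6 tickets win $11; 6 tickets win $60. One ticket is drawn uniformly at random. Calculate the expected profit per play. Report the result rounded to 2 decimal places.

E[payout] = (9/29)·(-8) + (8/29)·(-11) + (6/29)·11 + (6/29)·60 = 266/29
Expected profit = 266/29 − 14 = -140/29 ≈ -$4.83

-$4.83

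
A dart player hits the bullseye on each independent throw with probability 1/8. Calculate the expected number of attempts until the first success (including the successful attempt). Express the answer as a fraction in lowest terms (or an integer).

For a geometric distribution, E[trials] = 1/p = 1/(1/8) = 8.

8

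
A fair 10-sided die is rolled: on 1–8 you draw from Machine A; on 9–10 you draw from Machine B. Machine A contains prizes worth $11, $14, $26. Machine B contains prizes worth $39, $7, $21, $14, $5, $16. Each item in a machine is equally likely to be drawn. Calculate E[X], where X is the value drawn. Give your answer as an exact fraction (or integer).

E[X | Machine A] = (11 + 14 + 26)/3 = 17
E[X | Machine B] = (39 + 7 + 21 + 14 + 5 + 16)/6 = 17
E[X] = (4/5)·17 + (1/5)·17 = 17

$17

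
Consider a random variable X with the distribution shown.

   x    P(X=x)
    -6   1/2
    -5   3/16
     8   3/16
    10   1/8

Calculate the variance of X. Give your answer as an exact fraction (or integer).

11719/256

E[X] = (1/2)·(-6) + (3/16)·(-5) + (3/16)·8 + (1/8)·10 = -19/16
E[X²] = (1/2)·36 + (3/16)·25 + (3/16)·64 + (1/8)·100 = 755/16
Var(X) = 755/16 − (-19/16)² = 11719/256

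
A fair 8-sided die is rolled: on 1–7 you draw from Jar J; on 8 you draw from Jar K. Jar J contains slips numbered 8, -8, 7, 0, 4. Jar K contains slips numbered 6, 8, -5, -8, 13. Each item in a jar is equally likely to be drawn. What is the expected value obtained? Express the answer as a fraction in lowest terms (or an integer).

E[X | Jar J] = (8 − 8 + 7 + 0 + 4)/5 = 11/5
E[X | Jar K] = (6 + 8 − 5 − 8 + 13)/5 = 14/5
E[X] = (7/8)·11/5 + (1/8)·14/5 = 91/40

91/40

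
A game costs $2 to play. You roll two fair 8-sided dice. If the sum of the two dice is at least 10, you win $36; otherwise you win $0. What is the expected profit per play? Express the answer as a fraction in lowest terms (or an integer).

E[payout] = (9/16)·0 + (7/16)·36 = 63/4
Expected profit = 63/4 − 2 = 55/4

55/4 dollars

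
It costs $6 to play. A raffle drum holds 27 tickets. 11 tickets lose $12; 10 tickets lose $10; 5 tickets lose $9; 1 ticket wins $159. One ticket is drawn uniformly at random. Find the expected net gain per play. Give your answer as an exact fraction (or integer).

E[payout] = (11/27)·(-12) + (10/27)·(-10) + (5/27)·(-9) + (1/27)·159 = -118/27
Expected profit = -118/27 − 6 = -280/27

-280/27 dollars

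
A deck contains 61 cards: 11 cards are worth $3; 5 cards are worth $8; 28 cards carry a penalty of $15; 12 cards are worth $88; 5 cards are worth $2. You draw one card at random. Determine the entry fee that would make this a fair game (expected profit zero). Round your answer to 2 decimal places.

E[payout] = (11/61)·3 + (5/61)·8 + (28/61)·(-15) + (12/61)·88 + (5/61)·2 = 719/61
Fair fee = E[payout] = 719/61 ≈ $11.79

$11.79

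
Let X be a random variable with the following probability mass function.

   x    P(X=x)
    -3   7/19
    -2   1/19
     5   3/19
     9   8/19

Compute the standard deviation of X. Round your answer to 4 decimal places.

5.4984

E[X] = 64/19, E[X²] = 790/19
Var(X) = E[X²] − (E[X])² = 790/19 − 4096/361 = 10914/361
SD(X) = √(10914/361) ≈ 5.4984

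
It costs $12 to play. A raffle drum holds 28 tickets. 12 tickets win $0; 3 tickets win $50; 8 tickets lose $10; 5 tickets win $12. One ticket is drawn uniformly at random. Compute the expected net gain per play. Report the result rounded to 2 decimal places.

E[payout] = (12/28)·0 + (3/28)·50 + (8/28)·(-10) + (5/28)·12 = 65/14
Expected profit = 65/14 − 12 = -103/14 ≈ -$7.36

-$7.36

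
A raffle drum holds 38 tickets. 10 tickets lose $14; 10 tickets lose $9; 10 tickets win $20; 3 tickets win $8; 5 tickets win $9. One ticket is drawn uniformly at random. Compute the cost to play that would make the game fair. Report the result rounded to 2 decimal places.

E[payout] = (10/38)·(-14) + (10/38)·(-9) + (10/38)·20 + (3/38)·8 + (5/38)·9 = 39/38
Fair fee = E[payout] = 39/38 ≈ $1.03

$1.03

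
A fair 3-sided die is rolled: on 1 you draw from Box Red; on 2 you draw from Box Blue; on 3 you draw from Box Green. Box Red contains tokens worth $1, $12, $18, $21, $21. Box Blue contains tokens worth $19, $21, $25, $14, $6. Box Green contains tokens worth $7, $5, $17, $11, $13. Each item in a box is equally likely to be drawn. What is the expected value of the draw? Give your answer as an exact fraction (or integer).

211/15 dollars

E[X | Box Red] = (1 + 12 + 18 + 21 + 21)/5 = 73/5
E[X | Box Blue] = (19 + 21 + 25 + 14 + 6)/5 = 17
E[X | Box Green] = (7 + 5 + 17 + 11 + 13)/5 = 53/5
E[X] = (1/3)·73/5 + (1/3)·17 + (1/3)·53/5 = 211/15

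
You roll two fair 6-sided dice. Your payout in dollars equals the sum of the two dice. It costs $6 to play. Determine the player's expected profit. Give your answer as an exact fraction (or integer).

Distribution of the sum of the two dice: 2 w.p. 1/36, 3 w.p. 1/18, 4 w.p. 1/12, 5 w.p. 1/9, 6 w.p. 5/36, 7 w.p. 1/6, …
E[payout] = (1/36)·2 + (1/18)·3 + (1/12)·4 + (1/9)·5 + (5/36)·6 + (1/6)·7 + (5/36)·8 + (1/9)·9 + (1/12)·10 + (1/18)·11 + (1/36)·12 = 7
Expected profit = 7 − 6 = 1

$1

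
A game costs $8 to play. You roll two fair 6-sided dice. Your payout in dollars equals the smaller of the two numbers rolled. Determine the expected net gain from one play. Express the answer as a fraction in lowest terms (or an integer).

Distribution of the smaller of the two numbers rolled: 1 w.p. 11/36, 2 w.p. 1/4, 3 w.p. 7/36, 4 w.p. 5/36, 5 w.p. 1/12, 6 w.p. 1/36
E[payout] = (11/36)·1 + (1/4)·2 + (7/36)·3 + (5/36)·4 + (1/12)·5 + (1/36)·6 = 91/36
Expected profit = 91/36 − 8 = -197/36

-197/36 dollars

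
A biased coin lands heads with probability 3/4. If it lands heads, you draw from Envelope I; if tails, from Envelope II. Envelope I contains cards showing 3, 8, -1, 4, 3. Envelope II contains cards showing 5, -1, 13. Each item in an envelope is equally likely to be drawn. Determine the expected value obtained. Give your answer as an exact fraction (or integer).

119/30

E[X | Envelope I] = (3 + 8 − 1 + 4 + 3)/5 = 17/5
E[X | Envelope II] = (5 − 1 + 13)/3 = 17/3
E[X] = (3/4)·17/5 + (1/4)·17/3 = 119/30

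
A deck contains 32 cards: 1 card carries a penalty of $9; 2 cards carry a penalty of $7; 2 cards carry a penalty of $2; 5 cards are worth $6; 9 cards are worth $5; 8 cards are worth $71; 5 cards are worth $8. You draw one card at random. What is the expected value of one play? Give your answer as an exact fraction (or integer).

E[payout] = (1/32)·(-9) + (2/32)·(-7) + (2/32)·(-2) + (5/32)·6 + (9/32)·5 + (8/32)·71 + (5/32)·8 = 41/2

41/2 dollars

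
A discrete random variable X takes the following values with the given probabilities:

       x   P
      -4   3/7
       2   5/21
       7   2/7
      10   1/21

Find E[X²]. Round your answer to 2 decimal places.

26.57

E[X²] = (3/7)·16 + (5/21)·4 + (2/7)·49 + (1/21)·100
     = 186/7 ≈ 26.57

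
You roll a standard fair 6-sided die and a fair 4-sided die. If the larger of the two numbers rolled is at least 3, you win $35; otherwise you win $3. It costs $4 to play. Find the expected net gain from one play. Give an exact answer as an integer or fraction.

77/3 dollars

E[payout] = (1/6)·3 + (5/6)·35 = 89/3
Expected profit = 89/3 − 4 = 77/3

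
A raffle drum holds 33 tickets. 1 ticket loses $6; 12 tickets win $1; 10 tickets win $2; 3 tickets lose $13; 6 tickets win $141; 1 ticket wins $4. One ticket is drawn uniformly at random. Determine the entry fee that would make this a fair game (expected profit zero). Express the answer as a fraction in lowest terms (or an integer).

279/11 dollars

E[payout] = (1/33)·(-6) + (12/33)·1 + (10/33)·2 + (3/33)·(-13) + (6/33)·141 + (1/33)·4 = 279/11
Fair fee = E[payout] = 279/11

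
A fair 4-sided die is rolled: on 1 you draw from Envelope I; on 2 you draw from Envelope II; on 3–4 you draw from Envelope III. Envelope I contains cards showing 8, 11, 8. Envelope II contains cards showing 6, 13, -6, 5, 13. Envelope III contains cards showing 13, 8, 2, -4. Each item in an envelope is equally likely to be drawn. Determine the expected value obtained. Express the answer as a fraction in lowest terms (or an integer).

247/40

E[X | Envelope I] = (8 + 11 + 8)/3 = 9
E[X | Envelope II] = (6 + 13 − 6 + 5 + 13)/5 = 31/5
E[X | Envelope III] = (13 + 8 + 2 − 4)/4 = 19/4
E[X] = (1/4)·9 + (1/4)·31/5 + (1/2)·19/4 = 247/40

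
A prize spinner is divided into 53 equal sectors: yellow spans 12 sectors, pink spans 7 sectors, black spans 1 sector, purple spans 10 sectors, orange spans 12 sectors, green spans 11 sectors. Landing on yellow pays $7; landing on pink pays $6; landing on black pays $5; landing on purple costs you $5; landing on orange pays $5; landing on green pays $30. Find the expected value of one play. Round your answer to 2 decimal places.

$8.89

E[payout] = (12/53)·7 + (7/53)·6 + (1/53)·5 + (10/53)·(-5) + (12/53)·5 + (11/53)·30 = 471/53
≈ $8.89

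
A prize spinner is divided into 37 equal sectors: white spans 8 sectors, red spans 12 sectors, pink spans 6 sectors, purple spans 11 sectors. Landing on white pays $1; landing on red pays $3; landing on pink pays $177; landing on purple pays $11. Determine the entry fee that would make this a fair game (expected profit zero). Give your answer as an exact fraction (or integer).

1227/37 dollars

E[payout] = (8/37)·1 + (12/37)·3 + (6/37)·177 + (11/37)·11 = 1227/37
Fair fee = E[payout] = 1227/37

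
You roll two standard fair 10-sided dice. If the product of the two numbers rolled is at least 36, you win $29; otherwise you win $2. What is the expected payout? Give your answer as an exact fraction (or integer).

229/20 dollars

E[payout] = (13/20)·2 + (7/20)·29 = 229/20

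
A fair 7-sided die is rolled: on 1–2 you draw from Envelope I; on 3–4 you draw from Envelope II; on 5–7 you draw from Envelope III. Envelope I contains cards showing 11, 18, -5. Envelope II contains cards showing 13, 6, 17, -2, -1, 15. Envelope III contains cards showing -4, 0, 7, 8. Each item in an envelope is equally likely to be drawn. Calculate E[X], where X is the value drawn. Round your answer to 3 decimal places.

E[X | Envelope I] = (11 + 18 − 5)/3 = 8
E[X | Envelope II] = (13 + 6 + 17 − 2 − 1 + 15)/6 = 8
E[X | Envelope III] = (-4 + 0 + 7 + 8)/4 = 11/4
E[X] = (2/7)·8 + (2/7)·8 + (3/7)·11/4 = 23/4 ≈ 5.750

5.750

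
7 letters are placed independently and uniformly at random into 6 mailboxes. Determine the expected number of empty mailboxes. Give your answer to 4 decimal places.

Let Xⱼ=1 if mailbox j is empty. P(Xⱼ=1) = ((6-1)/6)^7 = 78125/279936.
By linearity, E[#empty] = 6·78125/279936 = 78125/46656.
≈ 1.6745

1.6745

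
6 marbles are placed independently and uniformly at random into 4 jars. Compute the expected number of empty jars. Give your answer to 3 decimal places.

Let Xⱼ=1 if jar j is empty. P(Xⱼ=1) = ((4-1)/4)^6 = 729/4096.
By linearity, E[#empty] = 4·729/4096 = 729/1024.
≈ 0.712

0.712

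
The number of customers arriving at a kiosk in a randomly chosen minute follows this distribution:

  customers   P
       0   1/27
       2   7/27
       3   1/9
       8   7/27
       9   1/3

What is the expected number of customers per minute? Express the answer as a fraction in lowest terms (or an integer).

E[X] = (1/27)·0 + (7/27)·2 + (1/9)·3 + (7/27)·8 + (1/3)·9
     = 160/27

160/27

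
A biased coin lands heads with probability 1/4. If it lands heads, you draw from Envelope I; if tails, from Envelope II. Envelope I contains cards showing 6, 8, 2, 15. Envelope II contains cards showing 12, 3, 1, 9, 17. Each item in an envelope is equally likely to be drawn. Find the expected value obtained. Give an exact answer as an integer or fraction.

659/80

E[X | Envelope I] = (6 + 8 + 2 + 15)/4 = 31/4
E[X | Envelope II] = (12 + 3 + 1 + 9 + 17)/5 = 42/5
E[X] = (1/4)·31/4 + (3/4)·42/5 = 659/80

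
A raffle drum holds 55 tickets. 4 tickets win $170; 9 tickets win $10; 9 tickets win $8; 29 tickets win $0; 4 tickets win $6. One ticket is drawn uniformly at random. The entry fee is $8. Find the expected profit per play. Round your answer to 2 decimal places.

E[payout] = (4/55)·170 + (9/55)·10 + (9/55)·8 + (29/55)·0 + (4/55)·6 = 866/55
Expected profit = 866/55 − 8 = 426/55 ≈ $7.75

$7.75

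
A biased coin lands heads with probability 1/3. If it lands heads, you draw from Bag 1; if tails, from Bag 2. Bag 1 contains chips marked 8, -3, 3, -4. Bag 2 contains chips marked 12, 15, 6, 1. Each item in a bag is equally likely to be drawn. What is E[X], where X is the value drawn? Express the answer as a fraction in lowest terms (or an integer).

E[X | Bag 1] = (8 − 3 + 3 − 4)/4 = 1
E[X | Bag 2] = (12 + 15 + 6 + 1)/4 = 17/2
E[X] = (1/3)·1 + (2/3)·17/2 = 6

6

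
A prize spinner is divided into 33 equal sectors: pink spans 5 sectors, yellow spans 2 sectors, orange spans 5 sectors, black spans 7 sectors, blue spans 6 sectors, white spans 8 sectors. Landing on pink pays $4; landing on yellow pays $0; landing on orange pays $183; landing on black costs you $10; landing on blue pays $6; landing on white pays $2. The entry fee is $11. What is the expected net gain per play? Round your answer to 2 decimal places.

$16.79

E[payout] = (5/33)·4 + (2/33)·0 + (5/33)·183 + (7/33)·(-10) + (6/33)·6 + (8/33)·2 = 917/33
Expected profit = 917/33 − 11 = 554/33 ≈ $16.79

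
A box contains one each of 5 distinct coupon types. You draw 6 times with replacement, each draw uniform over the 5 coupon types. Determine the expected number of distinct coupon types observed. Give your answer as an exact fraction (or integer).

11529/3125

Let Xⱼ=1 if type j appears at least once. P(Xⱼ=1) = 1 − ((5−1)/5)^6 = 11529/15625.
E[#distinct] = 5·11529/15625 = 11529/3125.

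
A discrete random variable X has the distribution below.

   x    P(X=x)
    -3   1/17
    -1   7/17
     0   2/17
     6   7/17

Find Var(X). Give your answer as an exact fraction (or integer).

3532/289

E[X] = (1/17)·(-3) + (7/17)·(-1) + (2/17)·0 + (7/17)·6 = 32/17
E[X²] = (1/17)·9 + (7/17)·1 + (2/17)·0 + (7/17)·36 = 268/17
Var(X) = 268/17 − (32/17)² = 3532/289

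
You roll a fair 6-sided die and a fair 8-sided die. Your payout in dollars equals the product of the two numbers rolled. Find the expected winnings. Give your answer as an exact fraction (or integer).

63/4 dollars

Distribution of the product of the two numbers rolled: 1 w.p. 1/48, 2 w.p. 1/24, 3 w.p. 1/24, 4 w.p. 1/16, 5 w.p. 1/24, 6 w.p. 1/12, …
E[payout] = (1/48)·1 + (1/24)·2 + (1/24)·3 + (1/16)·4 + (1/24)·5 + (1/12)·6 + (1/48)·7 + (1/16)·8 + (1/48)·9 + (1/24)·10 + (1/12)·12 + (1/48)·14 + (1/24)·15 + (1/24)·16 + (1/24)·18 + (1/24)·20 + (1/48)·21 + (1/16)·24 + (1/48)·25 + (1/48)·28 + (1/24)·30 + (1/48)·32 + (1/48)·35 + (1/48)·36 + (1/48)·40 + (1/48)·42 + (1/48)·48 = 63/4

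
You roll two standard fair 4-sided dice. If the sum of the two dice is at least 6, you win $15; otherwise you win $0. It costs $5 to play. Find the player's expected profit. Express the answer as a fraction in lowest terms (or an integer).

E[payout] = (5/8)·0 + (3/8)·15 = 45/8
Expected profit = 45/8 − 5 = 5/8

5/8 dollars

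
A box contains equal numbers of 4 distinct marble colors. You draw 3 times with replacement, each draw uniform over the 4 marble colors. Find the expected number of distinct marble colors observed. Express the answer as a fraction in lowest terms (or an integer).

37/16

Let Xⱼ=1 if type j appears at least once. P(Xⱼ=1) = 1 − ((4−1)/4)^3 = 37/64.
E[#distinct] = 4·37/64 = 37/16.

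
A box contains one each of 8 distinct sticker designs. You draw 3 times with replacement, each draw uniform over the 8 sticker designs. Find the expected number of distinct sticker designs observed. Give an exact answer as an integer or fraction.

169/64

Let Xⱼ=1 if type j appears at least once. P(Xⱼ=1) = 1 − ((8−1)/8)^3 = 169/512.
E[#distinct] = 8·169/512 = 169/64.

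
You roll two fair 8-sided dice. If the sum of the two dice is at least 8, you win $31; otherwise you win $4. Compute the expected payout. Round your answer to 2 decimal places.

E[payout] = (21/64)·4 + (43/64)·31 = 1417/64
≈ $22.14

$22.14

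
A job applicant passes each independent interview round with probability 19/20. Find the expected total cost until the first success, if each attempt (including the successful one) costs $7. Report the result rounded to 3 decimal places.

$7.368

E[#attempts] = 1/p = 20/19; E[cost] = 7·20/19 = 140/19.
≈ 7.368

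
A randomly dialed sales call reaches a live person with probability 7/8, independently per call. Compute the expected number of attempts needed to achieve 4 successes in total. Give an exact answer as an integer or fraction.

32/7

By linearity (sum of 4 independent geometric waits), E[trials] = 4/p = 4/(7/8) = 32/7.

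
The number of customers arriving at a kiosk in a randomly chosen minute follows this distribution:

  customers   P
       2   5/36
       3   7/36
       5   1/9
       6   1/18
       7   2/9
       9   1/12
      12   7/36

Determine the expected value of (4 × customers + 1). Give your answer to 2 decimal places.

E[4x+1] = (5/36)·9 + (7/36)·13 + (1/9)·21 + (1/18)·25 + (2/9)·29 + (1/12)·37 + (7/36)·49
     = 239/9 ≈ 26.56

26.56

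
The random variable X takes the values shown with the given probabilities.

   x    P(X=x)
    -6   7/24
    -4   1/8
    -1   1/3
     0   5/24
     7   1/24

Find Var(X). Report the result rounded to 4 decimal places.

E[X] = (7/24)·(-6) + (1/8)·(-4) + (1/3)·(-1) + (5/24)·0 + (1/24)·7 = -55/24
E[X²] = (7/24)·36 + (1/8)·16 + (1/3)·1 + (5/24)·0 + (1/24)·49 = 119/8
Var(X) = 119/8 − (-55/24)² = 5543/576 ≈ 9.6233

9.6233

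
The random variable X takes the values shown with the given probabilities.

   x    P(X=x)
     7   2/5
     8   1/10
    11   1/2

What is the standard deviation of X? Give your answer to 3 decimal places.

1.921

E[X] = 91/10, E[X²] = 173/2
Var(X) = E[X²] − (E[X])² = 173/2 − 8281/100 = 369/100
SD(X) = √(369/100) ≈ 1.921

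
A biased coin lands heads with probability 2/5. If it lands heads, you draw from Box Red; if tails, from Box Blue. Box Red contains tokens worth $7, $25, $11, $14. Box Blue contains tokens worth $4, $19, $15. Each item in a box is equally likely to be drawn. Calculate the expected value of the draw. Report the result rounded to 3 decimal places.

$13.300

E[X | Box Red] = (7 + 25 + 11 + 14)/4 = 57/4
E[X | Box Blue] = (4 + 19 + 15)/3 = 38/3
E[X] = (2/5)·57/4 + (3/5)·38/3 = 133/10 ≈ 13.300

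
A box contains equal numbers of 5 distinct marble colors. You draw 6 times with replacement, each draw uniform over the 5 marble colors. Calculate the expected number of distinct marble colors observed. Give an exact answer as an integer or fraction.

11529/3125

Let Xⱼ=1 if type j appears at least once. P(Xⱼ=1) = 1 − ((5−1)/5)^6 = 11529/15625.
E[#distinct] = 5·11529/15625 = 11529/3125.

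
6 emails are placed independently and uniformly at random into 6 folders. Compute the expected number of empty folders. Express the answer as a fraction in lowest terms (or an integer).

15625/7776

Let Xⱼ=1 if folder j is empty. P(Xⱼ=1) = ((6-1)/6)^6 = 15625/46656.
By linearity, E[#empty] = 6·15625/46656 = 15625/7776.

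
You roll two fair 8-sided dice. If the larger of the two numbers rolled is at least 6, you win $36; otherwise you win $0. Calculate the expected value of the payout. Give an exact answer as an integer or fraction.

351/16 dollars

E[payout] = (25/64)·0 + (39/64)·36 = 351/16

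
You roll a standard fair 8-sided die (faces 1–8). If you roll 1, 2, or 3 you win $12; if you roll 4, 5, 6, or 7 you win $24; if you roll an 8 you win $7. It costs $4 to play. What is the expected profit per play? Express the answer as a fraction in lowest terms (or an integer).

107/8 dollars

E[payout] = (1/8)·7 + (3/8)·12 + (1/2)·24 = 139/8
Expected profit = 139/8 − 4 = 107/8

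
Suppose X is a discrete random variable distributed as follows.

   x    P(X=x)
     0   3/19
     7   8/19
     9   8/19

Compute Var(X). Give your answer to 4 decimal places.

E[X] = (3/19)·0 + (8/19)·7 + (8/19)·9 = 128/19
E[X²] = (3/19)·0 + (8/19)·49 + (8/19)·81 = 1040/19
Var(X) = 1040/19 − (128/19)² = 3376/361 ≈ 9.3518

9.3518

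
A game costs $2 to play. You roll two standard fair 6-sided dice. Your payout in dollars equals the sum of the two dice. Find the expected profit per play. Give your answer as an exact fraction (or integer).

$5

Distribution of the sum of the two dice: 2 w.p. 1/36, 3 w.p. 1/18, 4 w.p. 1/12, 5 w.p. 1/9, 6 w.p. 5/36, 7 w.p. 1/6, …
E[payout] = (1/36)·2 + (1/18)·3 + (1/12)·4 + (1/9)·5 + (5/36)·6 + (1/6)·7 + (5/36)·8 + (1/9)·9 + (1/12)·10 + (1/18)·11 + (1/36)·12 = 7
Expected profit = 7 − 2 = 5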